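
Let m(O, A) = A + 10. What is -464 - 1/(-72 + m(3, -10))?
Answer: -33407/72 ≈ -463.99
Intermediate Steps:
m(O, A) = 10 + A
-464 - 1/(-72 + m(3, -10)) = -464 - 1/(-72 + (10 - 10)) = -464 - 1/(-72 + 0) = -464 - 1/(-72) = -464 - 1*(-1/72) = -464 + 1/72 = -33407/72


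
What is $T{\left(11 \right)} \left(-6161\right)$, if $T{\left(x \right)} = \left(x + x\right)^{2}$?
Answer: $-2981924$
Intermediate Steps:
$T{\left(x \right)} = 4 x^{2}$ ($T{\left(x \right)} = \left(2 x\right)^{2} = 4 x^{2}$)
$T{\left(11 \right)} \left(-6161\right) = 4 \cdot 11^{2} \left(-6161\right) = 4 \cdot 121 \left(-6161\right) = 484 \left(-6161\right) = -2981924$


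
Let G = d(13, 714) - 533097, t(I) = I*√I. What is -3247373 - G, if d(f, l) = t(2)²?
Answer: -2714284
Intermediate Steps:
t(I) = I^(3/2)
d(f, l) = 8 (d(f, l) = (2^(3/2))² = (2*√2)² = 8)
G = -533089 (G = 8 - 533097 = -533089)
-3247373 - G = -3247373 - 1*(-533089) = -3247373 + 533089 = -2714284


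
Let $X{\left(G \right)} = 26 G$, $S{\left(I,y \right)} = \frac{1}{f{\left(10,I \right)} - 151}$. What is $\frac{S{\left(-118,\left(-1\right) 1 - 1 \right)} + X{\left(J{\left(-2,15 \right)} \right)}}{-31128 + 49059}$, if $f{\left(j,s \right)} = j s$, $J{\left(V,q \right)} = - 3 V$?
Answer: $\frac{207635}{23866161} \approx 0.0087$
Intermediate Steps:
$S{\left(I,y \right)} = \frac{1}{-151 + 10 I}$ ($S{\left(I,y \right)} = \frac{1}{10 I - 151} = \frac{1}{-151 + 10 I}$)
$\frac{S{\left(-118,\left(-1\right) 1 - 1 \right)} + X{\left(J{\left(-2,15 \right)} \right)}}{-31128 + 49059} = \frac{\frac{1}{-151 + 10 \left(-118\right)} + 26 \left(\left(-3\right) \left(-2\right)\right)}{-31128 + 49059} = \frac{\frac{1}{-151 - 1180} + 26 \cdot 6}{17931} = \left(\frac{1}{-1331} + 156\right) \frac{1}{17931} = \left(- \frac{1}{1331} + 156\right) \frac{1}{17931} = \frac{207635}{1331} \cdot \frac{1}{17931} = \frac{207635}{23866161}$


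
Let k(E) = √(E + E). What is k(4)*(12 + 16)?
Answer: 56*√2 ≈ 79.196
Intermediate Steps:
k(E) = √2*√E (k(E) = √(2*E) = √2*√E)
k(4)*(12 + 16) = (√2*√4)*(12 + 16) = (√2*2)*28 = (2*√2)*28 = 56*√2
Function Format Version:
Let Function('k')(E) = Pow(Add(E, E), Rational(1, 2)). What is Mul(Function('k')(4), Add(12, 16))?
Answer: Mul(56, Pow(2, Rational(1, 2))) ≈ 79.196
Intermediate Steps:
Function('k')(E) = Mul(Pow(2, Rational(1, 2)), Pow(E, Rational(1, 2))) (Function('k')(E) = Pow(Mul(2, E), Rational(1, 2)) = Mul(Pow(2, Rational(1, 2)), Pow(E, Rational(1, 2))))
Mul(Function('k')(4), Add(12, 16)) = Mul(Mul(Pow(2, Rational(1, 2)), Pow(4, Rational(1, 2))), Add(12, 16)) = Mul(Mul(Pow(2, Rational(1, 2)), 2), 28) = Mul(Mul(2, Pow(2, Rational(1, 2))), 28) = Mul(56, Pow(2, Rational(1, 2)))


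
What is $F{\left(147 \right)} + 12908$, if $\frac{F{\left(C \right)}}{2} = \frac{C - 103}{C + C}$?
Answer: $\frac{1897520}{147} \approx 12908.0$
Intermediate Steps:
$F{\left(C \right)} = \frac{-103 + C}{C}$ ($F{\left(C \right)} = 2 \frac{C - 103}{C + C} = 2 \frac{-103 + C}{2 C} = \frac{-103 + C}{C}$)
$F{\left(147 \right)} + 12908 = \frac{-103 + 147}{147} + 12908 = \frac{1}{147} \cdot 44 + 12908 = \frac{44}{147} + 12908 = \frac{1897520}{147}$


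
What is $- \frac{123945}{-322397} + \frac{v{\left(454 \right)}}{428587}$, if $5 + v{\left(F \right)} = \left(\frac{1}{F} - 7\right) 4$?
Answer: $\frac{12056101536172}{31365762009853} \approx 0.38437$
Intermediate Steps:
$v{\left(F \right)} = -33 + \frac{4}{F}$ ($v{\left(F \right)} = -5 + \left(\frac{1}{F} - 7\right) 4 = -5 + \left(-7 + \frac{1}{F}\right) 4 = -5 - \left(28 - \frac{4}{F}\right) = -33 + \frac{4}{F}$)
$- \frac{123945}{-322397} + \frac{v{\left(454 \right)}}{428587} = - \frac{123945}{-322397} + \frac{-33 + \frac{4}{454}}{428587} = \left(-123945\right) \left(- \frac{1}{322397}\right) + \left(-33 + 4 \cdot \frac{1}{454}\right) \frac{1}{428587} = \frac{123945}{322397} + \left(-33 + \frac{2}{227}\right) \frac{1}{428587} = \frac{123945}{322397} - \frac{7489}{97289249} = \frac{12056101536172}{31365762009853}$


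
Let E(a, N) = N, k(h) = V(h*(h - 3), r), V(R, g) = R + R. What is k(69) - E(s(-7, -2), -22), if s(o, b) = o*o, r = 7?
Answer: 9130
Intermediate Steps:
V(R, g) = 2*R
s(o, b) = o**2
k(h) = 2*h*(-3 + h) (k(h) = 2*(h*(h - 3)) = 2*(h*(-3 + h)) = 2*h*(-3 + h))
k(69) - E(s(-7, -2), -22) = 2*69*(-3 + 69) - 1*(-22) = 2*69*66 + 22 = 9108 + 22 = 9130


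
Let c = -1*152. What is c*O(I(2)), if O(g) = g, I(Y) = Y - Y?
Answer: 0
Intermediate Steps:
I(Y) = 0
c = -152
c*O(I(2)) = -152*0 = 0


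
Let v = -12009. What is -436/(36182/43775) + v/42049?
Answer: -401488759369/760708459 ≈ -527.78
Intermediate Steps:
-436/(36182/43775) + v/42049 = -436/(36182/43775) - 12009/42049 = -436/(36182*(1/43775)) - 12009*1/42049 = -436/36182/43775 - 12009/42049 = -436*43775/36182 - 12009/42049 = -9542950/18091 - 12009/42049 = -401488759369/760708459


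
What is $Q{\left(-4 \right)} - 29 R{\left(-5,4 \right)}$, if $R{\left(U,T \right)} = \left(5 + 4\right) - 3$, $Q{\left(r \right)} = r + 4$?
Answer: $-174$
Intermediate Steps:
$Q{\left(r \right)} = 4 + r$
$R{\left(U,T \right)} = 6$ ($R{\left(U,T \right)} = 9 - 3 = 6$)
$Q{\left(-4 \right)} - 29 R{\left(-5,4 \right)} = \left(4 - 4\right) - 174 = 0 - 174 = -174$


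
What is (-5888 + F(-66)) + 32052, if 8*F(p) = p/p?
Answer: 209313/8 ≈ 26164.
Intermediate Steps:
F(p) = ⅛ (F(p) = (p/p)/8 = (⅛)*1 = ⅛)
(-5888 + F(-66)) + 32052 = (-5888 + ⅛) + 32052 = -47103/8 + 32052 = 209313/8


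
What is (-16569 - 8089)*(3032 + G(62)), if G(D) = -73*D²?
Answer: 6844567640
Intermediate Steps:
(-16569 - 8089)*(3032 + G(62)) = (-16569 - 8089)*(3032 - 73*62²) = -24658*(3032 - 73*3844) = -24658*(3032 - 280612) = -24658*(-277580) = 6844567640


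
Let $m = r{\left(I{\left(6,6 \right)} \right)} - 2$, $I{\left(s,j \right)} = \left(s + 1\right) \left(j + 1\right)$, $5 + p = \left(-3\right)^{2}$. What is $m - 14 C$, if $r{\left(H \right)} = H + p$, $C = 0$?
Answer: $51$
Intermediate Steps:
$p = 4$ ($p = -5 + \left(-3\right)^{2} = -5 + 9 = 4$)
$I{\left(s,j \right)} = \left(1 + j\right) \left(1 + s\right)$ ($I{\left(s,j \right)} = \left(1 + s\right) \left(1 + j\right) = \left(1 + j\right) \left(1 + s\right)$)
$r{\left(H \right)} = 4 + H$ ($r{\left(H \right)} = H + 4 = 4 + H$)
$m = 51$ ($m = \left(4 + \left(1 + 6 + 6 + 6 \cdot 6\right)\right) - 2 = \left(4 + \left(1 + 6 + 6 + 36\right)\right) - 2 = \left(4 + 49\right) - 2 = 53 - 2 = 51$)
$m - 14 C = 51 - 0 = 51 + 0 = 51$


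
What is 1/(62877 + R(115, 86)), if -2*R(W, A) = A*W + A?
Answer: 1/57889 ≈ 1.7274e-5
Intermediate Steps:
R(W, A) = -A/2 - A*W/2 (R(W, A) = -(A*W + A)/2 = -(A + A*W)/2 = -A/2 - A*W/2)
1/(62877 + R(115, 86)) = 1/(62877 - ½*86*(1 + 115)) = 1/(62877 - ½*86*116) = 1/(62877 - 4988) = 1/57889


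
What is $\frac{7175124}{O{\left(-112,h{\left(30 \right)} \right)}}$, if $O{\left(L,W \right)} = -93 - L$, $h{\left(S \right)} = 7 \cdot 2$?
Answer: $\frac{7175124}{19} \approx 3.7764 \cdot 10^{5}$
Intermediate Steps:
$h{\left(S \right)} = 14$
$\frac{7175124}{O{\left(-112,h{\left(30 \right)} \right)}} = \frac{7175124}{-93 - -112} = \frac{7175124}{-93 + 112} = \frac{7175124}{19}$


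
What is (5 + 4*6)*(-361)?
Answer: -10469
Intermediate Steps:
(5 + 4*6)*(-361) = (5 + 24)*(-361) = 29*(-361) = -10469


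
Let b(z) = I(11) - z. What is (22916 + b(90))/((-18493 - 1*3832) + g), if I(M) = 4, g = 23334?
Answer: 22830/1009 ≈ 22.626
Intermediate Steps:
b(z) = 4 - z
(22916 + b(90))/((-18493 - 1*3832) + g) = (22916 + (4 - 1*90))/((-18493 - 1*3832) + 23334) = (22916 + (4 - 90))/((-18493 - 3832) + 23334) = (22916 - 86)/(-22325 + 23334) = 22830/1009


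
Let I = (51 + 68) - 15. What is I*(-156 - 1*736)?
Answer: -92768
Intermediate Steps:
I = 104 (I = 119 - 15 = 104)
I*(-156 - 1*736) = 104*(-156 - 1*736) = 104*(-156 - 736) = 104*(-892) = -92768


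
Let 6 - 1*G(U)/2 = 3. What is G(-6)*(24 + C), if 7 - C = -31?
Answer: 372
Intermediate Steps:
C = 38 (C = 7 - 1*(-31) = 7 + 31 = 38)
G(U) = 6 (G(U) = 12 - 2*3 = 12 - 6 = 6)
G(-6)*(24 + C) = 6*(24 + 38) = 6*62 = 372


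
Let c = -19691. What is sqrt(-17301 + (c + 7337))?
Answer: 3*I*sqrt(3295) ≈ 172.21*I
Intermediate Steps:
sqrt(-17301 + (c + 7337)) = sqrt(-17301 + (-19691 + 7337)) = sqrt(-17301 - 12354) = sqrt(-29655) = 3*I*sqrt(3295)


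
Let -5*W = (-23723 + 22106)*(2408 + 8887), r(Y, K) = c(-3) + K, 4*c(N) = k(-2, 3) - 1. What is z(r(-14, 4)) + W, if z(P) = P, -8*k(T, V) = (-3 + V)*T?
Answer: 14611227/4 ≈ 3.6528e+6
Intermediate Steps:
k(T, V) = -T*(-3 + V)/8 (k(T, V) = -(-3 + V)*T/8 = -T*(-3 + V)/8)
c(N) = -1/4 (c(N) = ((1/8)*(-2)*(3 - 1*3) - 1)/4 = ((1/8)*(-2)*(3 - 3) - 1)/4 = ((1/8)*(-2)*0 - 1)/4 = (0 - 1)/4 = (1/4)*(-1) = -1/4)
r(Y, K) = -1/4 + K
W = 3652803 (W = -(-23723 + 22106)*(2408 + 8887)/5 = -(-1617)*11295/5 = -1/5*(-18264015) = 3652803)
z(r(-14, 4)) + W = (-1/4 + 4) + 3652803 = 15/4 + 3652803 = 14611227/4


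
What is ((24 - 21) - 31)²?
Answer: 784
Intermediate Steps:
((24 - 21) - 31)² = (3 - 31)² = (-28)² = 784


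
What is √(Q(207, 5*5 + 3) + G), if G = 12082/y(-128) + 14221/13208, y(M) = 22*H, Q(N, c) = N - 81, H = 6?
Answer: √10382598769686/217932 ≈ 14.785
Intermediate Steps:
Q(N, c) = -81 + N
y(M) = 132 (y(M) = 22*6 = 132)
G = 40364057/435864 (G = 12082/132 + 14221/13208 = 12082*(1/132) + 14221*(1/13208) = 6041/66 + 14221/13208 = 40364057/435864 ≈ 92.607)
√(Q(207, 5*5 + 3) + G) = √((-81 + 207) + 40364057/435864) = √(126 + 40364057/435864) = √(95282921/435864) = √10382598769686/217932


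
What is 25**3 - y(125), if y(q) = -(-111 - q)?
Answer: 15389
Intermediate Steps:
y(q) = 111 + q
25**3 - y(125) = 25**3 - (111 + 125) = 15625 - 1*236 = 15625 - 236 = 15389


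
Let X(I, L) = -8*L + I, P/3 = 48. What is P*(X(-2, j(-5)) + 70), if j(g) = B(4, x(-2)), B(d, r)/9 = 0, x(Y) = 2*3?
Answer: 9792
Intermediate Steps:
x(Y) = 6
B(d, r) = 0 (B(d, r) = 9*0 = 0)
P = 144 (P = 3*48 = 144)
j(g) = 0
X(I, L) = I - 8*L
P*(X(-2, j(-5)) + 70) = 144*((-2 - 8*0) + 70) = 144*((-2 + 0) + 70) = 144*(-2 + 70) = 144*68 = 9792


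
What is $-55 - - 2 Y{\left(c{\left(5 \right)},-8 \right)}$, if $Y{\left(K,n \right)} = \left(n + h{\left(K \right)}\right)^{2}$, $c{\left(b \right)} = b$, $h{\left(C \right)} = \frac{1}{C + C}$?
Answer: $\frac{3491}{50} \approx 69.82$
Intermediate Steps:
$h{\left(C \right)} = \frac{1}{2 C}$
$Y{\left(K,n \right)} = \left(n + \frac{1}{2 K}\right)^{2}$
$-55 - - 2 Y{\left(c{\left(5 \right)},-8 \right)} = -55 - - 2 \left(-8 + \frac{1}{2 \cdot 5}\right)^{2} = -55 - - 2 \left(-8 + \frac{1}{2} \cdot \frac{1}{5}\right)^{2} = -55 - - 2 \left(-8 + \frac{1}{10}\right)^{2} = -55 - - 2 \left(- \frac{79}{10}\right)^{2} = -55 - \left(-2\right) \frac{6241}{100} = -55 - - \frac{6241}{50} = -55 + \frac{6241}{50} = \frac{3491}{50}$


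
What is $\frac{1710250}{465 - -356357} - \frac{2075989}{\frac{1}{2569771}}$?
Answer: $- \frac{951789915986548184}{178411} \approx -5.3348 \cdot 10^{12}$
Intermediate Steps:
$\frac{1710250}{465 - -356357} - \frac{2075989}{\frac{1}{2569771}} = \frac{1710250}{465 + 356357} - 2075989 \frac{1}{\frac{1}{2569771}} = \frac{1710250}{356822} - 5334816328519 = 1710250 \cdot \frac{1}{356822} - 5334816328519 = \frac{855125}{178411} - 5334816328519 = - \frac{951789915986548184}{178411}$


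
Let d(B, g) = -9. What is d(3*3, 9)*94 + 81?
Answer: -765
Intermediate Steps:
d(3*3, 9)*94 + 81 = -9*94 + 81 = -846 + 81 = -765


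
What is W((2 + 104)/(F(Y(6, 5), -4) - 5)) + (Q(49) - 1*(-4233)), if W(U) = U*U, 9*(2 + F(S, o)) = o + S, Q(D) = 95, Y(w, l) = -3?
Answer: 5529329/1225 ≈ 4513.7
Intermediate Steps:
F(S, o) = -2 + S/9 + o/9 (F(S, o) = -2 + (o + S)/9 = -2 + (S + o)/9 = -2 + (S/9 + o/9) = -2 + S/9 + o/9)
W(U) = U**2
W((2 + 104)/(F(Y(6, 5), -4) - 5)) + (Q(49) - 1*(-4233)) = ((2 + 104)/((-2 + (1/9)*(-3) + (1/9)*(-4)) - 5))**2 + (95 - 1*(-4233)) = (106/((-2 - 1/3 - 4/9) - 5))**2 + (95 + 4233) = (106/(-25/9 - 5))**2 + 4328 = (106/(-70/9))**2 + 4328 = (106*(-9/70))**2 + 4328 = (-477/35)**2 + 4328 = 227529/1225 + 4328 = 5529329/1225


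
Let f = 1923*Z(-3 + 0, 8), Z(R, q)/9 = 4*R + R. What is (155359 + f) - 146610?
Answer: -250856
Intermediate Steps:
Z(R, q) = 45*R (Z(R, q) = 9*(4*R + R) = 9*(5*R) = 45*R)
f = -259605 (f = 1923*(45*(-3 + 0)) = 1923*(45*(-3)) = 1923*(-135) = -259605)
(155359 + f) - 146610 = (155359 - 259605) - 146610 = -104246 - 146610 = -250856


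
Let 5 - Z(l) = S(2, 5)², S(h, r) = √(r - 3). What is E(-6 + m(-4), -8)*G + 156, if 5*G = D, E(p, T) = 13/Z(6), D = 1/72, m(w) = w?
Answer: 168493/1080 ≈ 156.01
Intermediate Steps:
S(h, r) = √(-3 + r)
D = 1/72 ≈ 0.013889
Z(l) = 3 (Z(l) = 5 - (√(-3 + 5))² = 5 - (√2)² = 5 - 1*2 = 5 - 2 = 3)
E(p, T) = 13/3
G = 1/360 (G = (⅕)*(1/72) = 1/360 ≈ 0.0027778)
E(-6 + m(-4), -8)*G + 156 = (13/3)*(1/360) + 156 = 13/1080 + 156 = 168493/1080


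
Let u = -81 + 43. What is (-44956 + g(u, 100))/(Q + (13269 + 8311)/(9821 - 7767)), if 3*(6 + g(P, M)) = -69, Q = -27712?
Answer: 3553815/2188418 ≈ 1.6239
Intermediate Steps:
u = -38
g(P, M) = -29 (g(P, M) = -6 + (⅓)*(-69) = -6 - 23 = -29)
(-44956 + g(u, 100))/(Q + (13269 + 8311)/(9821 - 7767)) = (-44956 - 29)/(-27712 + (13269 + 8311)/(9821 - 7767)) = -44985/(-27712 + 21580/2054) = -44985/(-27712 + 21580*(1/2054)) = -44985/(-27712 + 830/79) = -44985/(-2188418/79) = -44985*(-79/2188418) = 3553815/2188418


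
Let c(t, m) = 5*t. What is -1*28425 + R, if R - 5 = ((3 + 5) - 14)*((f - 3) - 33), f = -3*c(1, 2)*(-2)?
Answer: -28384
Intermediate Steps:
f = 30 (f = -15*(-2) = 30)
R = 41 (R = 5 + ((3 + 5) - 14)*((30 - 3) - 33) = 5 + (8 - 14)*(27 - 33) = 5 - 6*(-6) = 5 + 36 = 41)
-1*28425 + R = -1*28425 + 41 = -28425 + 41 = -28384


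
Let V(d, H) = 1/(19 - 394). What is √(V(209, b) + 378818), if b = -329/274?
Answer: 19*√5902635/75 ≈ 615.48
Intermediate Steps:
b = -329/274 (b = -329*1/274 = -329/274 ≈ -1.2007)
V(d, H) = -1/375 (V(d, H) = 1/(-375) = -1/375)
√(V(209, b) + 378818) = √(-1/375 + 378818) = √(142056749/375) = 19*√5902635/75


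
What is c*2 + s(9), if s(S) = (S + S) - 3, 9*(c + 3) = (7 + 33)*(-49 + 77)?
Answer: 2321/9 ≈ 257.89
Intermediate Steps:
c = 1093/9 (c = -3 + ((7 + 33)*(-49 + 77))/9 = -3 + (40*28)/9 = -3 + (1/9)*1120 = -3 + 1120/9 = 1093/9 ≈ 121.44)
s(S) = -3 + 2*S (s(S) = 2*S - 3 = -3 + 2*S)
c*2 + s(9) = (1093/9)*2 + (-3 + 2*9) = 2186/9 + (-3 + 18) = 2186/9 + 15 = 2321/9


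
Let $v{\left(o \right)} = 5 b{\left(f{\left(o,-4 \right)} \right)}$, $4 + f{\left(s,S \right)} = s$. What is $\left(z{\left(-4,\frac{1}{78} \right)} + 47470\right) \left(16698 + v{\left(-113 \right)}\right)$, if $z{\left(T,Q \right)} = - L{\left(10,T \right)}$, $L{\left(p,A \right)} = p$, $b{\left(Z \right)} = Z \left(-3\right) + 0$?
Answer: $875779380$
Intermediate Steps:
$f{\left(s,S \right)} = -4 + s$
$b{\left(Z \right)} = - 3 Z$ ($b{\left(Z \right)} = - 3 Z + 0 = - 3 Z$)
$v{\left(o \right)} = 60 - 15 o$ ($v{\left(o \right)} = 5 \left(- 3 \left(-4 + o\right)\right) = 5 \left(12 - 3 o\right) = 60 - 15 o$)
$z{\left(T,Q \right)} = -10$ ($z{\left(T,Q \right)} = \left(-1\right) 10 = -10$)
$\left(z{\left(-4,\frac{1}{78} \right)} + 47470\right) \left(16698 + v{\left(-113 \right)}\right) = \left(-10 + 47470\right) \left(16698 + \left(60 - -1695\right)\right) = 47460 \left(16698 + \left(60 + 1695\right)\right) = 47460 \left(16698 + 1755\right) = 47460 \cdot 18453 = 875779380$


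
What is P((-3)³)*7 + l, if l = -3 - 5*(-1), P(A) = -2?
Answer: -12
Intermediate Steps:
l = 2 (l = -3 + 5 = 2)
P((-3)³)*7 + l = -2*7 + 2 = -14 + 2 = -12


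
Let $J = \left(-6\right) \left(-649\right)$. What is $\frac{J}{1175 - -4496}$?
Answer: $\frac{3894}{5671} \approx 0.68665$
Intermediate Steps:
$J = 3894$
$\frac{J}{1175 - -4496} = \frac{3894}{1175 - -4496} = \frac{3894}{1175 + 4496} = \frac{3894}{5671}$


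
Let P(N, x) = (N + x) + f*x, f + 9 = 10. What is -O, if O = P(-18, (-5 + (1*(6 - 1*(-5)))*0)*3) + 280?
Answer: -232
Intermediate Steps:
f = 1 (f = -9 + 10 = 1)
P(N, x) = N + 2*x (P(N, x) = (N + x) + 1*x = (N + x) + x = N + 2*x)
O = 232 (O = (-18 + 2*((-5 + (1*(6 - 1*(-5)))*0)*3)) + 280 = (-18 + 2*((-5 + (1*(6 + 5))*0)*3)) + 280 = (-18 + 2*((-5 + (1*11)*0)*3)) + 280 = (-18 + 2*((-5 + 11*0)*3)) + 280 = (-18 + 2*((-5 + 0)*3)) + 280 = (-18 + 2*(-5*3)) + 280 = (-18 + 2*(-15)) + 280 = (-18 - 30) + 280 = -48 + 280 = 232)
-O = -1*232 = -232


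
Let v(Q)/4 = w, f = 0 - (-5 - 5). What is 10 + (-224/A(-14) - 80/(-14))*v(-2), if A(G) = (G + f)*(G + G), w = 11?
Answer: 1214/7 ≈ 173.43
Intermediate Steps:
f = 10 (f = 0 - 1*(-10) = 0 + 10 = 10)
A(G) = 2*G*(10 + G) (A(G) = (G + 10)*(G + G) = (10 + G)*(2*G) = 2*G*(10 + G))
v(Q) = 44 (v(Q) = 4*11 = 44)
10 + (-224/A(-14) - 80/(-14))*v(-2) = 10 + (-224*(-1/(28*(10 - 14))) - 80/(-14))*44 = 10 + (-224/(2*(-14)*(-4)) - 80*(-1/14))*44 = 10 + (-224/112 + 40/7)*44 = 10 + (-224*1/112 + 40/7)*44 = 10 + (-2 + 40/7)*44 = 10 + (26/7)*44 = 10 + 1144/7 = 1214/7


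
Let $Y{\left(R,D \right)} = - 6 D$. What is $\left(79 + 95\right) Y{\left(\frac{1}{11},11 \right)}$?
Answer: $-11484$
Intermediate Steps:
$\left(79 + 95\right) Y{\left(\frac{1}{11},11 \right)} = \left(79 + 95\right) \left(\left(-6\right) 11\right) = 174 \left(-66\right) = -11484$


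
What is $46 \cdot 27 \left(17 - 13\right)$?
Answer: $4968$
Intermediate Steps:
$46 \cdot 27 \left(17 - 13\right) = 1242 \left(17 - 13\right) = 1242 \cdot 4 = 4968$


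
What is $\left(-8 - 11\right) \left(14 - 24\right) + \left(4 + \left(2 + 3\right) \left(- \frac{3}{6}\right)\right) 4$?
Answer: $196$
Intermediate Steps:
$\left(-8 - 11\right) \left(14 - 24\right) + \left(4 + \left(2 + 3\right) \left(- \frac{3}{6}\right)\right) 4 = \left(-19\right) \left(-10\right) + \left(4 + 5 \left(\left(-3\right) \frac{1}{6}\right)\right) 4 = 190 + \left(4 + 5 \left(- \frac{1}{2}\right)\right) 4 = 190 + \left(4 - \frac{5}{2}\right) 4 = 190 + \frac{3}{2} \cdot 4 = 190 + 6 = 196$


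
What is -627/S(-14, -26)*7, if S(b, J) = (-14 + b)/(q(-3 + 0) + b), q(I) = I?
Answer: -10659/4 ≈ -2664.8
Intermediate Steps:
S(b, J) = (-14 + b)/(-3 + b) (S(b, J) = (-14 + b)/((-3 + 0) + b) = (-14 + b)/(-3 + b))
-627/S(-14, -26)*7 = -627*(-3 - 14)/(-14 - 14)*7 = -627/(-28/(-17))*7 = -627/((-1/17*(-28)))*7 = -627/28/17*7 = -627*17/28*7 = -10659/28*7 = -10659/4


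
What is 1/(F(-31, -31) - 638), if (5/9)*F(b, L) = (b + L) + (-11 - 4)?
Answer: -5/3883 ≈ -0.0012877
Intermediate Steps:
F(b, L) = -27 + 9*L/5 + 9*b/5 (F(b, L) = 9*((b + L) + (-11 - 4))/5 = 9*((L + b) - 15)/5 = 9*(-15 + L + b)/5 = -27 + 9*L/5 + 9*b/5)
1/(F(-31, -31) - 638) = 1/((-27 + (9/5)*(-31) + (9/5)*(-31)) - 638) = 1/((-27 - 279/5 - 279/5) - 638) = 1/(-693/5 - 638) = 1/(-3883/5) = -5/3883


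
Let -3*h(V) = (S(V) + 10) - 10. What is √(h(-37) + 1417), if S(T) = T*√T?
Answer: √(12753 + 111*I*√37)/3 ≈ 37.656 + 0.99613*I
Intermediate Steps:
S(T) = T^(3/2)
h(V) = -V^(3/2)/3 (h(V) = -((V^(3/2) + 10) - 10)/3 = -((10 + V^(3/2)) - 10)/3 = -V^(3/2)/3)
√(h(-37) + 1417) = √(-(-37)*I*√37/3 + 1417) = √(37*I*√37/3 + 1417) = √(1417 + 37*I*√37/3)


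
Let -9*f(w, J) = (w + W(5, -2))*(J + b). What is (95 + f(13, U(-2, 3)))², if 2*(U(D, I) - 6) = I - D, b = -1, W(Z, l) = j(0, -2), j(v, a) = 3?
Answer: 60025/9 ≈ 6669.4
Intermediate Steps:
W(Z, l) = 3
U(D, I) = 6 + I/2 - D/2 (U(D, I) = 6 + (I - D)/2 = 6 + (I/2 - D/2) = 6 + I/2 - D/2)
f(w, J) = -(-1 + J)*(3 + w)/9 (f(w, J) = -(w + 3)*(J - 1)/9 = -(3 + w)*(-1 + J)/9 = -(-1 + J)*(3 + w)/9)
(95 + f(13, U(-2, 3)))² = (95 + (⅓ - (6 + (½)*3 - ½*(-2))/3 + (⅑)*13 - ⅑*(6 + (½)*3 - ½*(-2))*13))² = (95 + (⅓ - (6 + 3/2 + 1)/3 + 13/9 - ⅑*(6 + 3/2 + 1)*13))² = (95 + (⅓ - ⅓*17/2 + 13/9 - ⅑*17/2*13))² = (95 + (⅓ - 17/6 + 13/9 - 221/18))² = (95 - 40/3)² = (245/3)² = 60025/9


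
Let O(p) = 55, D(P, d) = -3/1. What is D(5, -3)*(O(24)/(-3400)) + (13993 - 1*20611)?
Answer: -4500207/680 ≈ -6618.0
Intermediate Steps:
D(P, d) = -3 (D(P, d) = -3*1 = -3)
D(5, -3)*(O(24)/(-3400)) + (13993 - 1*20611) = -165/(-3400) + (13993 - 1*20611) = -165*(-1)/3400 + (13993 - 20611) = -3*(-11/680) - 6618 = 33/680 - 6618 = -4500207/680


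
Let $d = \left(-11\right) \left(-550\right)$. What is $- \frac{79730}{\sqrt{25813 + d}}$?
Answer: $- \frac{79730 \sqrt{31863}}{31863} \approx -446.66$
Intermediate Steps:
$d = 6050$
$- \frac{79730}{\sqrt{25813 + d}} = - \frac{79730}{\sqrt{25813 + 6050}} = - \frac{79730}{\sqrt{31863}} = - 79730 \frac{\sqrt{31863}}{31863} = - \frac{79730 \sqrt{31863}}{31863}$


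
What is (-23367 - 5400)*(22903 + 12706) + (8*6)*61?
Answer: -1024361175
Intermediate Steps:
(-23367 - 5400)*(22903 + 12706) + (8*6)*61 = -28767*35609 + 48*61 = -1024364103 + 2928 = -1024361175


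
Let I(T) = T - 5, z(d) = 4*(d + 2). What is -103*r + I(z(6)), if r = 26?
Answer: -2651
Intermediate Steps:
z(d) = 8 + 4*d (z(d) = 4*(2 + d) = 8 + 4*d)
I(T) = -5 + T
-103*r + I(z(6)) = -103*26 + (-5 + (8 + 4*6)) = -2678 + (-5 + (8 + 24)) = -2678 + (-5 + 32) = -2678 + 27 = -2651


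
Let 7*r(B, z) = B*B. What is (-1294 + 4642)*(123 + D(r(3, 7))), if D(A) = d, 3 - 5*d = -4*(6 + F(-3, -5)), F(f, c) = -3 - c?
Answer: 435240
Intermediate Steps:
d = 7 (d = 3/5 - (-4)*(6 + (-3 - 1*(-5)))/5 = 3/5 - (-4)*(6 + (-3 + 5))/5 = 3/5 - (-4)*(6 + 2)/5 = 3/5 - (-4)*8/5 = 3/5 - 1/5*(-32) = 3/5 + 32/5 = 7)
r(B, z) = B**2/7 (r(B, z) = (B*B)/7 = B**2/7)
D(A) = 7
(-1294 + 4642)*(123 + D(r(3, 7))) = (-1294 + 4642)*(123 + 7) = 3348*130 = 435240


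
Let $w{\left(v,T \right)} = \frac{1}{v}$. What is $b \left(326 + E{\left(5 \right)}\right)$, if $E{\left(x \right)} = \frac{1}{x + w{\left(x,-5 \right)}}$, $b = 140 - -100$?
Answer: $\frac{1017720}{13} \approx 78286.0$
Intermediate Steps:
$b = 240$ ($b = 140 + 100 = 240$)
$E{\left(x \right)} = \frac{1}{x + \frac{1}{x}}$
$b \left(326 + E{\left(5 \right)}\right) = 240 \left(326 + \frac{5}{1 + 5^{2}}\right) = 240 \left(326 + \frac{5}{1 + 25}\right) = 240 \left(326 + \frac{5}{26}\right) = 240 \cdot \frac{8481}{26} = \frac{1017720}{13}$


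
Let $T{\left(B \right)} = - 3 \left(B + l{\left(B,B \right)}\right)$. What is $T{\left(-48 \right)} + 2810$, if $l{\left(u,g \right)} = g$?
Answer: $3098$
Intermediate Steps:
$T{\left(B \right)} = - 6 B$ ($T{\left(B \right)} = - 3 \left(B + B\right) = - 3 \cdot 2 B = - 6 B$)
$T{\left(-48 \right)} + 2810 = \left(-6\right) \left(-48\right) + 2810 = 288 + 2810 = 3098$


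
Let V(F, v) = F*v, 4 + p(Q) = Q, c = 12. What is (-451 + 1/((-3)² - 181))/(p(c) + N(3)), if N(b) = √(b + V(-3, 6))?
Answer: -155146/3397 + 77573*I*√15/13588 ≈ -45.671 + 22.111*I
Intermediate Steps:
p(Q) = -4 + Q
N(b) = √(-18 + b) (N(b) = √(b - 3*6) = √(b - 18) = √(-18 + b))
(-451 + 1/((-3)² - 181))/(p(c) + N(3)) = (-451 + 1/((-3)² - 181))/((-4 + 12) + √(-18 + 3)) = (-451 + 1/(9 - 181))/(8 + √(-15)) = (-451 + 1/(-172))/(8 + I*√15) = (-451 - 1/172)/(8 + I*√15) = -77573/(172*(8 + I*√15))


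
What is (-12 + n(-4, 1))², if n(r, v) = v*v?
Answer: 121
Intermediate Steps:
n(r, v) = v²
(-12 + n(-4, 1))² = (-12 + 1²)² = (-12 + 1)² = (-11)² = 121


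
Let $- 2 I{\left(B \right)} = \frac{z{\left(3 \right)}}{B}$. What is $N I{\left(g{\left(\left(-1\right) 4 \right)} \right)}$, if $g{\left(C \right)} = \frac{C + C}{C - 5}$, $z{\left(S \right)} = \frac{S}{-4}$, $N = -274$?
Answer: $- \frac{3699}{32} \approx -115.59$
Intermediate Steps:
$z{\left(S \right)} = - \frac{S}{4}$ ($z{\left(S \right)} = S \left(- \frac{1}{4}\right) = - \frac{S}{4}$)
$g{\left(C \right)} = \frac{2 C}{-5 + C}$
$I{\left(B \right)} = \frac{3}{8 B}$ ($I{\left(B \right)} = - \frac{\left(- \frac{1}{4}\right) 3 \frac{1}{B}}{2} = - \frac{\left(- \frac{3}{4}\right) \frac{1}{B}}{2} = \frac{3}{8 B}$)
$N I{\left(g{\left(\left(-1\right) 4 \right)} \right)} = - 274 \frac{3}{8 \frac{2 \left(\left(-1\right) 4\right)}{-5 - 4}} = - 274 \frac{3}{8 \cdot 2 \left(-4\right) \frac{1}{-5 - 4}} = - 274 \frac{3}{8 \cdot 2 \left(-4\right) \frac{1}{-9}} = - 274 \frac{3}{8 \cdot 2 \left(-4\right) \left(- \frac{1}{9}\right)} = - 274 \frac{3}{8 \cdot \frac{8}{9}} = - 274 \cdot \frac{3}{8} \cdot \frac{9}{8} = \left(-274\right) \frac{27}{64} = - \frac{3699}{32}$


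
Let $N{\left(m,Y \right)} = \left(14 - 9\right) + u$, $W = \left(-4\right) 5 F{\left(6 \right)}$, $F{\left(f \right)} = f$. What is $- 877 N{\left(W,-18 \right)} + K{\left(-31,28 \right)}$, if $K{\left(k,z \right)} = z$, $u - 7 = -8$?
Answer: $-3480$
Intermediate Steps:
$u = -1$ ($u = 7 - 8 = -1$)
$W = -120$ ($W = \left(-4\right) 5 \cdot 6 = \left(-20\right) 6 = -120$)
$N{\left(m,Y \right)} = 4$ ($N{\left(m,Y \right)} = \left(14 - 9\right) - 1 = 5 - 1 = 4$)
$- 877 N{\left(W,-18 \right)} + K{\left(-31,28 \right)} = \left(-877\right) 4 + 28 = -3508 + 28 = -3480$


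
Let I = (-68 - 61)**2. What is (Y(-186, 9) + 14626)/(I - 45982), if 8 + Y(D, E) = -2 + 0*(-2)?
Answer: -14616/29341 ≈ -0.49814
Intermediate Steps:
Y(D, E) = -10 (Y(D, E) = -8 + (-2 + 0*(-2)) = -8 + (-2 + 0) = -8 - 2 = -10)
I = 16641 (I = (-129)**2 = 16641)
(Y(-186, 9) + 14626)/(I - 45982) = (-10 + 14626)/(16641 - 45982) = 14616/(-29341) = 14616*(-1/29341) = -14616/29341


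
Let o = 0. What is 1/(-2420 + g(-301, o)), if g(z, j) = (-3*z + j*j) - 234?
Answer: -1/1751 ≈ -0.00057110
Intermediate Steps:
g(z, j) = -234 + j² - 3*z (g(z, j) = (-3*z + j²) - 234 = (j² - 3*z) - 234 = -234 + j² - 3*z)
1/(-2420 + g(-301, o)) = 1/(-2420 + (-234 + 0² - 3*(-301))) = 1/(-2420 + (-234 + 0 + 903)) = 1/(-2420 + 669) = 1/(-1751) = -1/1751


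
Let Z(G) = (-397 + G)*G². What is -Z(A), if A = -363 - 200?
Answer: 304290240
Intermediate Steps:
A = -563
Z(G) = G²*(-397 + G)
-Z(A) = -(-563)²*(-397 - 563) = -316969*(-960) = -1*(-304290240) = 304290240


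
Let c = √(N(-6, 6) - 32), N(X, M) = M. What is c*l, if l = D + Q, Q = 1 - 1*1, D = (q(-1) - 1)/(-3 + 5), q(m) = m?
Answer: -I*√26 ≈ -5.099*I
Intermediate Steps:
D = -1 (D = (-1 - 1)/(-3 + 5) = -2/2 = -2*½ = -1)
Q = 0 (Q = 1 - 1 = 0)
l = -1 (l = -1 + 0 = -1)
c = I*√26 (c = √(6 - 32) = √(-26) = I*√26 ≈ 5.099*I)
c*l = (I*√26)*(-1) = -I*√26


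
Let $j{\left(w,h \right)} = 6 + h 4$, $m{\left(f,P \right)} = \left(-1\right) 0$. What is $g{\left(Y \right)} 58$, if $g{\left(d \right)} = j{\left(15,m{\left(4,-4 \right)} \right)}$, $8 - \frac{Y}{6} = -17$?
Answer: $348$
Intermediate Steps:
$Y = 150$ ($Y = 48 - -102 = 48 + 102 = 150$)
$m{\left(f,P \right)} = 0$
$j{\left(w,h \right)} = 6 + 4 h$
$g{\left(d \right)} = 6$ ($g{\left(d \right)} = 6 + 4 \cdot 0 = 6 + 0 = 6$)
$g{\left(Y \right)} 58 = 6 \cdot 58 = 348$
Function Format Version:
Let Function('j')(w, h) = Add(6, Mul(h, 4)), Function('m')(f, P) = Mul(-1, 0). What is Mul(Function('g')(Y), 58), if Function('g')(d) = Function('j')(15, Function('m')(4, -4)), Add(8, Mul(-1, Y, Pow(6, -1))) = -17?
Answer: 348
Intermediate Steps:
Y = 150 (Y = Add(48, Mul(-6, -17)) = Add(48, 102) = 150)
Function('m')(f, P) = 0
Function('j')(w, h) = Add(6, Mul(4, h))
Function('g')(d) = 6 (Function('g')(d) = Add(6, Mul(4, 0)) = Add(6, 0) = 6)
Mul(Function('g')(Y), 58) = Mul(6, 58) = 348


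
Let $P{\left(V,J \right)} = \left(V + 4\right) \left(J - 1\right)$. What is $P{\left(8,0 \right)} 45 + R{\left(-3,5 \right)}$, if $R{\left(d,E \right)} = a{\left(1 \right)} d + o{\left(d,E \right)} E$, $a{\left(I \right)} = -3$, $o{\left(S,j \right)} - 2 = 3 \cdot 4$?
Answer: $-461$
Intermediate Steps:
$P{\left(V,J \right)} = \left(-1 + J\right) \left(4 + V\right)$ ($P{\left(V,J \right)} = \left(4 + V\right) \left(-1 + J\right) = \left(-1 + J\right) \left(4 + V\right)$)
$o{\left(S,j \right)} = 14$ ($o{\left(S,j \right)} = 2 + 3 \cdot 4 = 2 + 12 = 14$)
$R{\left(d,E \right)} = - 3 d + 14 E$
$P{\left(8,0 \right)} 45 + R{\left(-3,5 \right)} = \left(-4 - 8 + 4 \cdot 0 + 0 \cdot 8\right) 45 + \left(\left(-3\right) \left(-3\right) + 14 \cdot 5\right) = \left(-4 - 8 + 0 + 0\right) 45 + \left(9 + 70\right) = \left(-12\right) 45 + 79 = -540 + 79 = -461$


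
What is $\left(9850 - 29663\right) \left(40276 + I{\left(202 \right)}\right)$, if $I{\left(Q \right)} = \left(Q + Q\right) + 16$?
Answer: $-806309848$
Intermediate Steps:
$I{\left(Q \right)} = 16 + 2 Q$ ($I{\left(Q \right)} = 2 Q + 16 = 16 + 2 Q$)
$\left(9850 - 29663\right) \left(40276 + I{\left(202 \right)}\right) = \left(9850 - 29663\right) \left(40276 + \left(16 + 2 \cdot 202\right)\right) = - 19813 \left(40276 + \left(16 + 404\right)\right) = - 19813 \left(40276 + 420\right) = \left(-19813\right) 40696 = -806309848$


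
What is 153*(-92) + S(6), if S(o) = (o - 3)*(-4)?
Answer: -14088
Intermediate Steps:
S(o) = 12 - 4*o (S(o) = (-3 + o)*(-4) = 12 - 4*o)
153*(-92) + S(6) = 153*(-92) + (12 - 4*6) = -14076 + (12 - 24) = -14076 - 12 = -14088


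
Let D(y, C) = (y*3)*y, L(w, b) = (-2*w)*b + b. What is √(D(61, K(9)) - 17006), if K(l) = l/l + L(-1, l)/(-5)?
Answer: I*√5843 ≈ 76.44*I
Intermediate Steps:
L(w, b) = b - 2*b*w (L(w, b) = -2*b*w + b = b - 2*b*w)
K(l) = 1 - 3*l/5 (K(l) = l/l + (l*(1 - 2*(-1)))/(-5) = 1 + (l*(1 + 2))*(-⅕) = 1 + (l*3)*(-⅕) = 1 + (3*l)*(-⅕) = 1 - 3*l/5)
D(y, C) = 3*y² (D(y, C) = (3*y)*y = 3*y²)
√(D(61, K(9)) - 17006) = √(3*61² - 17006) = √(3*3721 - 17006) = √(11163 - 17006) = √(-5843) = I*√5843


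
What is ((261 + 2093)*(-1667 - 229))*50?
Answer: -223159200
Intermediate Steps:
((261 + 2093)*(-1667 - 229))*50 = (2354*(-1896))*50 = -4463184*50 = -223159200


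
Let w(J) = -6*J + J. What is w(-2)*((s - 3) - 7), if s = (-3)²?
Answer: -10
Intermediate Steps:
w(J) = -5*J
s = 9
w(-2)*((s - 3) - 7) = (-5*(-2))*((9 - 3) - 7) = 10*(6 - 7) = 10*(-1) = -10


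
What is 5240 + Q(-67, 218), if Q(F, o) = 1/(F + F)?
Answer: 702159/134 ≈ 5240.0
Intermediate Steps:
Q(F, o) = 1/(2*F)
5240 + Q(-67, 218) = 5240 + (½)/(-67) = 5240 + (½)*(-1/67) = 5240 - 1/134 = 702159/134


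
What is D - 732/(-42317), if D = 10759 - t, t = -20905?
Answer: 1339926220/42317 ≈ 31664.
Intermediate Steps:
D = 31664 (D = 10759 - 1*(-20905) = 10759 + 20905 = 31664)
D - 732/(-42317) = 31664 - 732/(-42317) = 31664 - 732*(-1/42317) = 31664 + 732/42317 = 1339926220/42317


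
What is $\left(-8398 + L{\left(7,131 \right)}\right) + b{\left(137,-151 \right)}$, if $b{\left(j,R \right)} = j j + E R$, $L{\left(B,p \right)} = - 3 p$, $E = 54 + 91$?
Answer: $-11917$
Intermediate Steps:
$E = 145$
$b{\left(j,R \right)} = j^{2} + 145 R$ ($b{\left(j,R \right)} = j j + 145 R = j^{2} + 145 R$)
$\left(-8398 + L{\left(7,131 \right)}\right) + b{\left(137,-151 \right)} = \left(-8398 - 393\right) + \left(137^{2} + 145 \left(-151\right)\right) = \left(-8398 - 393\right) + \left(18769 - 21895\right) = -8791 - 3126 = -11917$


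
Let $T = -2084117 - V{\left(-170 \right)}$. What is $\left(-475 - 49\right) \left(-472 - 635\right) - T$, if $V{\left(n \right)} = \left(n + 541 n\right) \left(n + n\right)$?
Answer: $33991785$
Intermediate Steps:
$V{\left(n \right)} = 1084 n^{2}$ ($V{\left(n \right)} = 542 n 2 n = 1084 n^{2}$)
$T = -33411717$ ($T = -2084117 - 1084 \left(-170\right)^{2} = -2084117 - 1084 \cdot 28900 = -2084117 - 31327600 = -33411717$)
$\left(-475 - 49\right) \left(-472 - 635\right) - T = \left(-475 - 49\right) \left(-472 - 635\right) - -33411717 = \left(-524\right) \left(-1107\right) + 33411717 = 580068 + 33411717 = 33991785$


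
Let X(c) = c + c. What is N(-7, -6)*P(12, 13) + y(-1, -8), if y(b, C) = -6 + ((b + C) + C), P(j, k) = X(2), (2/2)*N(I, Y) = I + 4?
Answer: -35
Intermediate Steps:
X(c) = 2*c
N(I, Y) = 4 + I (N(I, Y) = I + 4 = 4 + I)
P(j, k) = 4 (P(j, k) = 2*2 = 4)
y(b, C) = -6 + b + 2*C (y(b, C) = -6 + ((C + b) + C) = -6 + (b + 2*C) = -6 + b + 2*C)
N(-7, -6)*P(12, 13) + y(-1, -8) = (4 - 7)*4 + (-6 - 1 + 2*(-8)) = -3*4 + (-6 - 1 - 16) = -12 - 23 = -35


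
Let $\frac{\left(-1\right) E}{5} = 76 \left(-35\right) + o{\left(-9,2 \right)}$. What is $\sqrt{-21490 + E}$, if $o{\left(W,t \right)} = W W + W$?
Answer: $15 i \sqrt{38} \approx 92.466 i$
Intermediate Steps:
$o{\left(W,t \right)} = W + W^{2}$ ($o{\left(W,t \right)} = W^{2} + W = W + W^{2}$)
$E = 12940$ ($E = - 5 \left(76 \left(-35\right) - 9 \left(1 - 9\right)\right) = - 5 \left(-2660 - -72\right) = - 5 \left(-2660 + 72\right) = \left(-5\right) \left(-2588\right) = 12940$)
$\sqrt{-21490 + E} = \sqrt{-21490 + 12940} = \sqrt{-8550} = 15 i \sqrt{38}$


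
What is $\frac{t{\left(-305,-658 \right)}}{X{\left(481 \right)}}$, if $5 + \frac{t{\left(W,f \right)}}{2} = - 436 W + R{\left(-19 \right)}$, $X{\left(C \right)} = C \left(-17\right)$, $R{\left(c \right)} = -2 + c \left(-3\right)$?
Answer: $- \frac{266060}{8177} \approx -32.538$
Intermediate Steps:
$R{\left(c \right)} = -2 - 3 c$
$X{\left(C \right)} = - 17 C$
$t{\left(W,f \right)} = 100 - 872 W$ ($t{\left(W,f \right)} = -10 + 2 \left(- 436 W - -55\right) = -10 + 2 \left(- 436 W + \left(-2 + 57\right)\right) = -10 + 2 \left(- 436 W + 55\right) = -10 + 2 \left(55 - 436 W\right) = -10 - \left(-110 + 872 W\right) = 100 - 872 W$)
$\frac{t{\left(-305,-658 \right)}}{X{\left(481 \right)}} = \frac{100 - -265960}{\left(-17\right) 481} = \frac{100 + 265960}{-8177} = 266060 \left(- \frac{1}{8177}\right) = - \frac{266060}{8177}$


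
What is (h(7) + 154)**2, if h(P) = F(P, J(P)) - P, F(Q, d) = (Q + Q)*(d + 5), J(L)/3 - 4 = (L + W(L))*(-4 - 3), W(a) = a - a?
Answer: 2798929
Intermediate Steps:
W(a) = 0
J(L) = 12 - 21*L (J(L) = 12 + 3*((L + 0)*(-4 - 3)) = 12 + 3*(L*(-7)) = 12 + 3*(-7*L) = 12 - 21*L)
F(Q, d) = 2*Q*(5 + d) (F(Q, d) = (2*Q)*(5 + d) = 2*Q*(5 + d))
h(P) = -P + 2*P*(17 - 21*P) (h(P) = 2*P*(5 + (12 - 21*P)) - P = 2*P*(17 - 21*P) - P = -P + 2*P*(17 - 21*P))
(h(7) + 154)**2 = (3*7*(11 - 14*7) + 154)**2 = (3*7*(11 - 98) + 154)**2 = (3*7*(-87) + 154)**2 = (-1827 + 154)**2 = (-1673)**2 = 2798929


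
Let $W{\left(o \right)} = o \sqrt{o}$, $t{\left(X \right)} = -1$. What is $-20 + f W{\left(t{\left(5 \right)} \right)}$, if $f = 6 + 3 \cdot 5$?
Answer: $-20 - 21 i \approx -20.0 - 21.0 i$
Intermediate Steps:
$W{\left(o \right)} = o^{\frac{3}{2}}$
$f = 21$ ($f = 6 + 15 = 21$)
$-20 + f W{\left(t{\left(5 \right)} \right)} = -20 + 21 \left(-1\right)^{\frac{3}{2}} = -20 + 21 \left(- i\right) = -20 - 21 i$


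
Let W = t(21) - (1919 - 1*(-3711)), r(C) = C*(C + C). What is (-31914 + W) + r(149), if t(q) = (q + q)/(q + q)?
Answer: 6859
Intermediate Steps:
t(q) = 1 (t(q) = (2*q)/((2*q)) = (2*q)*(1/(2*q)) = 1)
r(C) = 2*C² (r(C) = C*(2*C) = 2*C²)
W = -5629 (W = 1 - (1919 - 1*(-3711)) = 1 - (1919 + 3711) = 1 - 1*5630 = 1 - 5630 = -5629)
(-31914 + W) + r(149) = (-31914 - 5629) + 2*149² = -37543 + 2*22201 = -37543 + 44402 = 6859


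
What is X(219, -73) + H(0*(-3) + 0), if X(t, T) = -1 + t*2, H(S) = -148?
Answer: 289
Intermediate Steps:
X(t, T) = -1 + 2*t
X(219, -73) + H(0*(-3) + 0) = (-1 + 2*219) - 148 = (-1 + 438) - 148 = 437 - 148 = 289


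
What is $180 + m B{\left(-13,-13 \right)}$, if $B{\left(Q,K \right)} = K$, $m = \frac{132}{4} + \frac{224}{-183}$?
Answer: $- \frac{42655}{183} \approx -233.09$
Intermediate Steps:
$m = \frac{5815}{183}$ ($m = 132 \cdot \frac{1}{4} + 224 \left(- \frac{1}{183}\right) = 33 - \frac{224}{183} = \frac{5815}{183} \approx 31.776$)
$180 + m B{\left(-13,-13 \right)} = 180 + \frac{5815}{183} \left(-13\right) = 180 - \frac{75595}{183} = - \frac{42655}{183}$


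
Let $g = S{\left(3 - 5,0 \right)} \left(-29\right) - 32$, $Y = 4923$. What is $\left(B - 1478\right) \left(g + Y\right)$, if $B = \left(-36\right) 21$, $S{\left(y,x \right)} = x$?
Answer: $-10926494$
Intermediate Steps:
$g = -32$ ($g = 0 \left(-29\right) - 32 = 0 - 32 = -32$)
$B = -756$
$\left(B - 1478\right) \left(g + Y\right) = \left(-756 - 1478\right) \left(-32 + 4923\right) = \left(-2234\right) 4891 = -10926494$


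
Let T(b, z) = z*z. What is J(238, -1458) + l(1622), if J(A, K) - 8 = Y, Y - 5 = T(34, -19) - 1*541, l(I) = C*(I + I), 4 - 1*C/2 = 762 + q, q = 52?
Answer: -5255447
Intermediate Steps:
T(b, z) = z**2
C = -1620 (C = 8 - 2*(762 + 52) = 8 - 2*814 = 8 - 1628 = -1620)
l(I) = -3240*I (l(I) = -1620*(I + I) = -3240*I)
Y = -175 (Y = 5 + ((-19)**2 - 1*541) = 5 + (361 - 541) = 5 - 180 = -175)
J(A, K) = -167 (J(A, K) = 8 - 175 = -167)
J(238, -1458) + l(1622) = -167 - 3240*1622 = -167 - 5255280 = -5255447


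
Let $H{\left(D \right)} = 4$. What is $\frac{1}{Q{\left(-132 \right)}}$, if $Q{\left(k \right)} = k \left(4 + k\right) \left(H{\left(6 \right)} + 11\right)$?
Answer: $\frac{1}{253440} \approx 3.9457 \cdot 10^{-6}$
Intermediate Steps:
$Q{\left(k \right)} = 15 k \left(4 + k\right)$ ($Q{\left(k \right)} = k \left(4 + k\right) \left(4 + 11\right) = k \left(4 + k\right) 15 = 15 k \left(4 + k\right)$)
$\frac{1}{Q{\left(-132 \right)}} = \frac{1}{15 \left(-132\right) \left(4 - 132\right)} = \frac{1}{15 \left(-132\right) \left(-128\right)} = \frac{1}{253440}$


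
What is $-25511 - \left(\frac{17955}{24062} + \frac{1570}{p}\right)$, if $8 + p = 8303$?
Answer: $- \frac{1018407329251}{39918858} \approx -25512.0$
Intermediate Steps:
$p = 8295$ ($p = -8 + 8303 = 8295$)
$-25511 - \left(\frac{17955}{24062} + \frac{1570}{p}\right) = -25511 - \left(\frac{314}{1659} + \frac{17955}{24062}\right) = -25511 - \frac{37342813}{39918858} = - \frac{1018407329251}{39918858}$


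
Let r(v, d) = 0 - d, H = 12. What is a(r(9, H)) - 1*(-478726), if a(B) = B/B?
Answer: 478727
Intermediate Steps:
r(v, d) = -d
a(B) = 1
a(r(9, H)) - 1*(-478726) = 1 - 1*(-478726) = 1 + 478726 = 478727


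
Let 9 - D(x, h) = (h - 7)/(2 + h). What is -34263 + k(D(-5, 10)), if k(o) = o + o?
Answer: -68491/2 ≈ -34246.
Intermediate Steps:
D(x, h) = 9 - (-7 + h)/(2 + h) (D(x, h) = 9 - (h - 7)/(2 + h) = 9 - (-7 + h)/(2 + h))
k(o) = 2*o
-34263 + k(D(-5, 10)) = -34263 + 2*((25 + 8*10)/(2 + 10)) = -34263 + 2*((25 + 80)/12) = -34263 + 2*((1/12)*105) = -34263 + 2*(35/4) = -34263 + 35/2 = -68491/2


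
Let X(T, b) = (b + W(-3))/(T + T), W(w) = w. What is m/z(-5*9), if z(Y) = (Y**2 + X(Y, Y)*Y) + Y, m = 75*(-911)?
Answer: -22775/652 ≈ -34.931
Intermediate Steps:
m = -68325
X(T, b) = (-3 + b)/(2*T) (X(T, b) = (b - 3)/(T + T) = (-3 + b)/((2*T)) = (-3 + b)*(1/(2*T)) = (-3 + b)/(2*T))
z(Y) = -3/2 + Y**2 + 3*Y/2 (z(Y) = (Y**2 + ((-3 + Y)/(2*Y))*Y) + Y = (Y**2 + (-3/2 + Y/2)) + Y = (-3/2 + Y**2 + Y/2) + Y = -3/2 + Y**2 + 3*Y/2)
m/z(-5*9) = -68325/(-3/2 + (-5*9)/2 + (-5*9)*(1 - 5*9)) = -68325/(-3/2 + (1/2)*(-45) - 45*(1 - 45)) = -68325/(-3/2 - 45/2 - 45*(-44)) = -68325/(-3/2 - 45/2 + 1980) = -68325/1956 = -68325*1/1956 = -22775/652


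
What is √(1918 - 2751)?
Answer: 7*I*√17 ≈ 28.862*I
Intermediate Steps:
√(1918 - 2751) = √(-833) = 7*I*√17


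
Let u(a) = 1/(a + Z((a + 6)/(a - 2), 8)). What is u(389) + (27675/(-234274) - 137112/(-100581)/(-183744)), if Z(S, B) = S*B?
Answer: -122561637188821/1060033951743624 ≈ -0.11562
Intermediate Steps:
Z(S, B) = B*S
u(a) = 1/(a + 8*(6 + a)/(-2 + a)) (u(a) = 1/(a + 8*((a + 6)/(a - 2))) = 1/(a + 8*((6 + a)/(-2 + a))) = 1/(a + 8*(6 + a)/(-2 + a)))
u(389) + (27675/(-234274) - 137112/(-100581)/(-183744)) = (-2 + 389)/(48 + 389² + 6*389) + (27675/(-234274) - 137112/(-100581)/(-183744)) = 387/(48 + 151321 + 2334) + (27675*(-1/234274) - 137112*(-1/100581)*(-1/183744)) = 387/153703 + (-675/5714 + (45704/33527)*(-1/183744)) = (1/153703)*387 + (-675/5714 - 197/26553384) = 387/153703 - 8962329929/75863018088 = -122561637188821/1060033951743624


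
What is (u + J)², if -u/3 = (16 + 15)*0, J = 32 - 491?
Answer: 210681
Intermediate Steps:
J = -459
u = 0 (u = -3*(16 + 15)*0 = -93*0 = -3*0 = 0)
(u + J)² = (0 - 459)² = (-459)² = 210681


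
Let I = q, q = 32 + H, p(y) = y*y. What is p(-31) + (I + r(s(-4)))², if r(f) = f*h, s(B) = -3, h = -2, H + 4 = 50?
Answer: 8017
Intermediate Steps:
H = 46 (H = -4 + 50 = 46)
p(y) = y²
q = 78 (q = 32 + 46 = 78)
I = 78
r(f) = -2*f (r(f) = f*(-2) = -2*f)
p(-31) + (I + r(s(-4)))² = (-31)² + (78 - 2*(-3))² = 961 + (78 + 6)² = 961 + 84² = 961 + 7056 = 8017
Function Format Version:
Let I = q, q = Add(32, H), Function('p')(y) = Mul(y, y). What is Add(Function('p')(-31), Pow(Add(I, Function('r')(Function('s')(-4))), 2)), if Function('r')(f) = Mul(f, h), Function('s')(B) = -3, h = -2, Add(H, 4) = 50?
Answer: 8017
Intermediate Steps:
H = 46 (H = Add(-4, 50) = 46)
Function('p')(y) = Pow(y, 2)
q = 78 (q = Add(32, 46) = 78)
I = 78
Function('r')(f) = Mul(-2, f) (Function('r')(f) = Mul(f, -2) = Mul(-2, f))
Add(Function('p')(-31), Pow(Add(I, Function('r')(Function('s')(-4))), 2)) = Add(Pow(-31, 2), Pow(Add(78, Mul(-2, -3)), 2)) = Add(961, Pow(Add(78, 6), 2)) = Add(961, Pow(84, 2)) = Add(961, 7056) = 8017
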